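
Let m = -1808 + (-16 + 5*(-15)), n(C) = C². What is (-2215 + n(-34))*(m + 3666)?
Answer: -1871253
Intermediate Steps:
m = -1899 (m = -1808 + (-16 - 75) = -1808 - 91 = -1899)
(-2215 + n(-34))*(m + 3666) = (-2215 + (-34)²)*(-1899 + 3666) = (-2215 + 1156)*1767 = -1059*1767 = -1871253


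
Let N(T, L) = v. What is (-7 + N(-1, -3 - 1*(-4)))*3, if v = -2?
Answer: -27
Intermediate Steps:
N(T, L) = -2
(-7 + N(-1, -3 - 1*(-4)))*3 = (-7 - 2)*3 = -9*3 = -27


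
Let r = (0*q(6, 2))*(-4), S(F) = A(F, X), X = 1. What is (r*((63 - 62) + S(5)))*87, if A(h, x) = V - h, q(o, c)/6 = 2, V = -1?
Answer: 0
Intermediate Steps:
q(o, c) = 12 (q(o, c) = 6*2 = 12)
A(h, x) = -1 - h
S(F) = -1 - F
r = 0 (r = (0*12)*(-4) = 0*(-4) = 0)
(r*((63 - 62) + S(5)))*87 = (0*((63 - 62) + (-1 - 1*5)))*87 = (0*(1 + (-1 - 5)))*87 = (0*(1 - 6))*87 = (0*(-5))*87 = 0*87 = 0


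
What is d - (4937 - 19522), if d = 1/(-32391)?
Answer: 472422734/32391 ≈ 14585.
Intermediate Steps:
d = -1/32391 ≈ -3.0873e-5
d - (4937 - 19522) = -1/32391 - (4937 - 19522) = -1/32391 - 1*(-14585) = -1/32391 + 14585 = 472422734/32391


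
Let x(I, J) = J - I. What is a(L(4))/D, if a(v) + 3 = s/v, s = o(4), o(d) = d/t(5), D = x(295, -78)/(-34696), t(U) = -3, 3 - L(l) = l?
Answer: -173480/1119 ≈ -155.03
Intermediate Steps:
L(l) = 3 - l
D = 373/34696 (D = (-78 - 1*295)/(-34696) = (-78 - 295)*(-1/34696) = -373*(-1/34696) = 373/34696 ≈ 0.010751)
o(d) = -d/3 (o(d) = d/(-3) = d*(-⅓) = -d/3)
s = -4/3 (s = -⅓*4 = -4/3 ≈ -1.3333)
a(v) = -3 - 4/(3*v)
a(L(4))/D = (-3 - 4/(3*(3 - 1*4)))/(373/34696) = (-3 - 4/(3*(3 - 4)))*(34696/373) = (-3 - 4/3/(-1))*(34696/373) = (-3 - 4/3*(-1))*(34696/373) = (-3 + 4/3)*(34696/373) = -5/3*34696/373 = -173480/1119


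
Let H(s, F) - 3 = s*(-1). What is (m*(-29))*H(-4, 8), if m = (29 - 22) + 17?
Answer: -4872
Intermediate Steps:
m = 24 (m = 7 + 17 = 24)
H(s, F) = 3 - s (H(s, F) = 3 + s*(-1) = 3 - s)
(m*(-29))*H(-4, 8) = (24*(-29))*(3 - 1*(-4)) = -696*(3 + 4) = -696*7 = -4872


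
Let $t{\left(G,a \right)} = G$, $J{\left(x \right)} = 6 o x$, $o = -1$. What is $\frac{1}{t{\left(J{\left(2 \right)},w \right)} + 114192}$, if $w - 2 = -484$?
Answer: $\frac{1}{114180} \approx 8.7581 \cdot 10^{-6}$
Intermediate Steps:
$J{\left(x \right)} = - 6 x$ ($J{\left(x \right)} = 6 \left(-1\right) x = - 6 x$)
$w = -482$ ($w = 2 - 484 = -482$)
$\frac{1}{t{\left(J{\left(2 \right)},w \right)} + 114192} = \frac{1}{\left(-6\right) 2 + 114192} = \frac{1}{-12 + 114192} = \frac{1}{114180}$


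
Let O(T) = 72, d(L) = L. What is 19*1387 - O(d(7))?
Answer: 26281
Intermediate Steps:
19*1387 - O(d(7)) = 19*1387 - 1*72 = 26353 - 72 = 26281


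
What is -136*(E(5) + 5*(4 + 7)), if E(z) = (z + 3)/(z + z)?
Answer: -37944/5 ≈ -7588.8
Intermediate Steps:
E(z) = (3 + z)/(2*z) (E(z) = (3 + z)/((2*z)) = (3 + z)*(1/(2*z)) = (3 + z)/(2*z))
-136*(E(5) + 5*(4 + 7)) = -136*((½)*(3 + 5)/5 + 5*(4 + 7)) = -136*((½)*(⅕)*8 + 5*11) = -136*(⅘ + 55) = -136*279/5 = -37944/5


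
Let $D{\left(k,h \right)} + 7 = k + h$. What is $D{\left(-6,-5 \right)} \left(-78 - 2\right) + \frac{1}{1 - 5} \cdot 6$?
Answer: $\frac{2877}{2} \approx 1438.5$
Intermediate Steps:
$D{\left(k,h \right)} = -7 + h + k$ ($D{\left(k,h \right)} = -7 + \left(k + h\right) = -7 + \left(h + k\right) = -7 + h + k$)
$D{\left(-6,-5 \right)} \left(-78 - 2\right) + \frac{1}{1 - 5} \cdot 6 = \left(-7 - 5 - 6\right) \left(-78 - 2\right) + \frac{1}{1 - 5} \cdot 6 = \left(-18\right) \left(-80\right) + \frac{1}{-4} \cdot 6 = 1440 - \frac{3}{2} = \frac{2877}{2}$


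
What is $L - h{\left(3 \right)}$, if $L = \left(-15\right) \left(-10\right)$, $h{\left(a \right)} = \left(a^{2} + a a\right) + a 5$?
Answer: $117$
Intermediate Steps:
$h{\left(a \right)} = 2 a^{2} + 5 a$ ($h{\left(a \right)} = \left(a^{2} + a^{2}\right) + 5 a = 2 a^{2} + 5 a$)
$L = 150$
$L - h{\left(3 \right)} = 150 - 3 \left(5 + 2 \cdot 3\right) = 150 - 3 \left(5 + 6\right) = 150 - 3 \cdot 11 = 150 - 33 = 117$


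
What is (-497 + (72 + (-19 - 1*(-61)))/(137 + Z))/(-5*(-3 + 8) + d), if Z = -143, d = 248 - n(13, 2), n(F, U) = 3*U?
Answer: -516/217 ≈ -2.3779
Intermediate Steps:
d = 242 (d = 248 - 3*2 = 248 - 1*6 = 248 - 6 = 242)
(-497 + (72 + (-19 - 1*(-61)))/(137 + Z))/(-5*(-3 + 8) + d) = (-497 + (72 + (-19 - 1*(-61)))/(137 - 143))/(-5*(-3 + 8) + 242) = (-497 + (72 + (-19 + 61))/(-6))/(-5*5 + 242) = (-497 + (72 + 42)*(-1/6))/(-25 + 242) = (-497 + 114*(-1/6))/217 = (-497 - 19)*(1/217) = -516*1/217 = -516/217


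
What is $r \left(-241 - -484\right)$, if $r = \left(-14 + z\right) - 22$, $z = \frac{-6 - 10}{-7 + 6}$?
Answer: $-4860$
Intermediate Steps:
$z = 16$ ($z = - \frac{16}{-1} = \left(-16\right) \left(-1\right) = 16$)
$r = -20$ ($r = \left(-14 + 16\right) - 22 = 2 - 22 = -20$)
$r \left(-241 - -484\right) = - 20 \left(-241 - -484\right) = - 20 \left(-241 + 484\right) = \left(-20\right) 243 = -4860$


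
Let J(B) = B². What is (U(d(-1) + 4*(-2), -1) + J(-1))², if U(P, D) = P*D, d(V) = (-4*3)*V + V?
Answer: 4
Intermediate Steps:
d(V) = -11*V (d(V) = -12*V + V = -11*V)
U(P, D) = D*P
(U(d(-1) + 4*(-2), -1) + J(-1))² = (-(-11*(-1) + 4*(-2)) + (-1)²)² = (-(11 - 8) + 1)² = (-1*3 + 1)² = (-3 + 1)² = (-2)² = 4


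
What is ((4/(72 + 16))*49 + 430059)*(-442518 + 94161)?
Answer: -3295926456879/22 ≈ -1.4981e+11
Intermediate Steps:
((4/(72 + 16))*49 + 430059)*(-442518 + 94161) = ((4/88)*49 + 430059)*(-348357) = (((1/88)*4)*49 + 430059)*(-348357) = ((1/22)*49 + 430059)*(-348357) = (49/22 + 430059)*(-348357) = (9461347/22)*(-348357) = -3295926456879/22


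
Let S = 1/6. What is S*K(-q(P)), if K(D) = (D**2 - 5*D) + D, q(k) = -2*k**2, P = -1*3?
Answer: 42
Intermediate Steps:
P = -3
S = 1/6 ≈ 0.16667
K(D) = D**2 - 4*D
S*K(-q(P)) = ((-(-2)*(-3)**2)*(-4 - (-2)*(-3)**2))/6 = ((-(-2)*9)*(-4 - (-2)*9))/6 = ((-1*(-18))*(-4 - 1*(-18)))/6 = (18*(-4 + 18))/6 = (18*14)/6 = (1/6)*252 = 42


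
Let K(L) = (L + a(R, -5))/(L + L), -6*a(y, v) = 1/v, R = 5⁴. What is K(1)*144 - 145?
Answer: -353/5 ≈ -70.600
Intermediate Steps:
R = 625
a(y, v) = -1/(6*v)
K(L) = (1/30 + L)/(2*L) (K(L) = (L - ⅙/(-5))/(L + L) = (L - ⅙*(-⅕))/((2*L)) = (L + 1/30)*(1/(2*L)) = (1/30 + L)*(1/(2*L)) = (1/30 + L)/(2*L))
K(1)*144 - 145 = ((1/60)*(1 + 30*1)/1)*144 - 145 = ((1/60)*1*(1 + 30))*144 - 145 = ((1/60)*1*31)*144 - 145 = (31/60)*144 - 145 = 372/5 - 145 = -353/5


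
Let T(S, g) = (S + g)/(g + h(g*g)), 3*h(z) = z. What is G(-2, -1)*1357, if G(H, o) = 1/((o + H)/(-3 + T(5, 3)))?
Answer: 6785/9 ≈ 753.89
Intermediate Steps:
h(z) = z/3
T(S, g) = (S + g)/(g + g**2/3) (T(S, g) = (S + g)/(g + (g*g)/3) = (S + g)/(g + g**2/3))
G(H, o) = 1/(-3*H/5 - 3*o/5) (G(H, o) = 1/((o + H)/(-3 + 3*(5 + 3)/(3*(3 + 3)))) = 1/((H + o)/(-3 + 3*(1/3)*8/6)) = 1/((H + o)/(-3 + 3*(1/3)*(1/6)*8)) = 1/((H + o)/(-3 + 4/3)) = 1/((H + o)/(-5/3)) = 1/((H + o)*(-3/5)) = 1/(-3*H/5 - 3*o/5))
G(-2, -1)*1357 = -5/(3*(-2) + 3*(-1))*1357 = -5/(-6 - 3)*1357 = -5/(-9)*1357 = -5*(-1/9)*1357 = (5/9)*1357 = 6785/9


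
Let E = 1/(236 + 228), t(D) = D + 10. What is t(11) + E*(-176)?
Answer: 598/29 ≈ 20.621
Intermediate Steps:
t(D) = 10 + D
E = 1/464 ≈ 0.0021552
t(11) + E*(-176) = (10 + 11) + (1/464)*(-176) = 21 - 11/29 = 598/29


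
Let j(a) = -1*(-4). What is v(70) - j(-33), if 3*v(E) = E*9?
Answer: 206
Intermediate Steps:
v(E) = 3*E (v(E) = (E*9)/3 = (9*E)/3 = 3*E)
j(a) = 4
v(70) - j(-33) = 3*70 - 1*4 = 210 - 4 = 206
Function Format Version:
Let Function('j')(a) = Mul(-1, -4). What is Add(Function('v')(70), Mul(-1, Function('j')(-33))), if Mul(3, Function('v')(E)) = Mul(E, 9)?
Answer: 206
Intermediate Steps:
Function('v')(E) = Mul(3, E) (Function('v')(E) = Mul(Rational(1, 3), Mul(E, 9)) = Mul(Rational(1, 3), Mul(9, E)) = Mul(3, E))
Function('j')(a) = 4
Add(Function('v')(70), Mul(-1, Function('j')(-33))) = Add(Mul(3, 70), Mul(-1, 4)) = Add(210, -4) = 206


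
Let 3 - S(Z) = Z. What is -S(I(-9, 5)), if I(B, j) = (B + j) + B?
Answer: -16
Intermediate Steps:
I(B, j) = j + 2*B
S(Z) = 3 - Z
-S(I(-9, 5)) = -(3 - (5 + 2*(-9))) = -(3 - (5 - 18)) = -(3 - 1*(-13)) = -(3 + 13) = -1*16 = -16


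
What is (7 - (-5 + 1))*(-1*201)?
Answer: -2211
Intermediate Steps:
(7 - (-5 + 1))*(-1*201) = (7 - 1*(-4))*(-201) = (7 + 4)*(-201) = 11*(-201) = -2211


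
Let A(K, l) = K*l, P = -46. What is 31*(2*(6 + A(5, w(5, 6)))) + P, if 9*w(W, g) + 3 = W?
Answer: 3554/9 ≈ 394.89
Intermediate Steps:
w(W, g) = -⅓ + W/9
31*(2*(6 + A(5, w(5, 6)))) + P = 31*(2*(6 + 5*(-⅓ + (⅑)*5))) - 46 = 31*(2*(6 + 5*(-⅓ + 5/9))) - 46 = 31*(2*(6 + 5*(2/9))) - 46 = 31*(2*(6 + 10/9)) - 46 = 31*(2*(64/9)) - 46 = 31*(128/9) - 46 = 3968/9 - 46 = 3554/9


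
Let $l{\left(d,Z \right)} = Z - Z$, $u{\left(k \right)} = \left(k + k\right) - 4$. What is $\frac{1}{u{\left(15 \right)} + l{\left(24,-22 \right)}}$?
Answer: $\frac{1}{26} \approx 0.038462$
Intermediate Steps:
$u{\left(k \right)} = -4 + 2 k$ ($u{\left(k \right)} = 2 k - 4 = -4 + 2 k$)
$l{\left(d,Z \right)} = 0$
$\frac{1}{u{\left(15 \right)} + l{\left(24,-22 \right)}} = \frac{1}{\left(-4 + 2 \cdot 15\right) + 0} = \frac{1}{\left(-4 + 30\right) + 0} = \frac{1}{26 + 0} = \frac{1}{26}$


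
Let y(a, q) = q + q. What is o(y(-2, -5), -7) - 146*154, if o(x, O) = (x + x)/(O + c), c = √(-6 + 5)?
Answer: -112406/5 + 2*I/5 ≈ -22481.0 + 0.4*I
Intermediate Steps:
y(a, q) = 2*q
c = I (c = √(-1) = I ≈ 1.0*I)
o(x, O) = 2*x/(I + O) (o(x, O) = (x + x)/(O + I) = (2*x)/(I + O) = 2*x/(I + O))
o(y(-2, -5), -7) - 146*154 = 2*(2*(-5))/(I - 7) - 146*154 = 2*(-10)/(-7 + I) - 22484 = 2*(-10)*((-7 - I)/50) - 22484 = (14/5 + 2*I/5) - 22484 = -112406/5 + 2*I/5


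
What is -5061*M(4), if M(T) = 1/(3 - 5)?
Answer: 5061/2 ≈ 2530.5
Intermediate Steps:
M(T) = -½ (M(T) = 1/(-2) = -½)
-5061*M(4) = -5061*(-½) = 5061/2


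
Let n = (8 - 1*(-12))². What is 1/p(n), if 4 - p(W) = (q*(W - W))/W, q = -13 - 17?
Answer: ¼ ≈ 0.25000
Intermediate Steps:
q = -30
n = 400 (n = (8 + 12)² = 20² = 400)
p(W) = 4 (p(W) = 4 - (-30*(W - W))/W = 4 - (-30*0)/W = 4 - 0/W = 4 - 1*0 = 4 + 0 = 4)
1/p(n) = 1/4 = ¼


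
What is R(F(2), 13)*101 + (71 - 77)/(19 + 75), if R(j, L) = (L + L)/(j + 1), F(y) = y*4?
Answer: 123395/423 ≈ 291.71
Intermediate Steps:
F(y) = 4*y
R(j, L) = 2*L/(1 + j) (R(j, L) = (2*L)/(1 + j) = 2*L/(1 + j))
R(F(2), 13)*101 + (71 - 77)/(19 + 75) = (2*13/(1 + 4*2))*101 + (71 - 77)/(19 + 75) = (2*13/(1 + 8))*101 - 6/94 = (2*13/9)*101 - 6*1/94 = (2*13*(1/9))*101 - 3/47 = (26/9)*101 - 3/47 = 2626/9 - 3/47 = 123395/423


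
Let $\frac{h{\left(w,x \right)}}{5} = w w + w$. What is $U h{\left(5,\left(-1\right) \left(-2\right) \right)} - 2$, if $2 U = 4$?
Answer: $298$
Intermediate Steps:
$h{\left(w,x \right)} = 5 w + 5 w^{2}$ ($h{\left(w,x \right)} = 5 \left(w w + w\right) = 5 \left(w^{2} + w\right) = 5 \left(w + w^{2}\right) = 5 w + 5 w^{2}$)
$U = 2$ ($U = \frac{1}{2} \cdot 4 = 2$)
$U h{\left(5,\left(-1\right) \left(-2\right) \right)} - 2 = 2 \cdot 5 \cdot 5 \left(1 + 5\right) - 2 = 2 \cdot 5 \cdot 5 \cdot 6 - 2 = 2 \cdot 150 - 2 = 300 - 2 = 298$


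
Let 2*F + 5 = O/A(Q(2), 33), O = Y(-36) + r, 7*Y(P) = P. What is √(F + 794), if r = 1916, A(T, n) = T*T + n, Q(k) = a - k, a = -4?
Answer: √751514190/966 ≈ 28.379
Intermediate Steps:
Y(P) = P/7
Q(k) = -4 - k
A(T, n) = n + T² (A(T, n) = T² + n = n + T²)
O = 13376/7 (O = (⅐)*(-36) + 1916 = -36/7 + 1916 = 13376/7 ≈ 1910.9)
F = 10961/966 (F = -5/2 + (13376/(7*(33 + (-4 - 1*2)²)))/2 = -5/2 + (13376/(7*(33 + (-4 - 2)²)))/2 = -5/2 + (13376/(7*(33 + (-6)²)))/2 = -5/2 + (13376/(7*(33 + 36)))/2 = -5/2 + ((13376/7)/69)/2 = -5/2 + ((13376/7)*(1/69))/2 = -5/2 + (½)*(13376/483) = -5/2 + 6688/483 = 10961/966 ≈ 11.347)
√(F + 794) = √(10961/966 + 794) = √(777965/966) = √751514190/966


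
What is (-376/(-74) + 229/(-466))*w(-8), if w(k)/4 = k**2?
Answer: 10129280/8621 ≈ 1175.0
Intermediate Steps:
w(k) = 4*k**2
(-376/(-74) + 229/(-466))*w(-8) = (-376/(-74) + 229/(-466))*(4*(-8)**2) = (-376*(-1/74) + 229*(-1/466))*(4*64) = (188/37 - 229/466)*256 = (79135/17242)*256 = 10129280/8621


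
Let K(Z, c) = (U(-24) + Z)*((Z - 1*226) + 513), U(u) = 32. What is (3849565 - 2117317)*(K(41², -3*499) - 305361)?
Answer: 5310765760104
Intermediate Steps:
K(Z, c) = (32 + Z)*(287 + Z) (K(Z, c) = (32 + Z)*((Z - 1*226) + 513) = (32 + Z)*((Z - 226) + 513) = (32 + Z)*((-226 + Z) + 513) = (32 + Z)*(287 + Z))
(3849565 - 2117317)*(K(41², -3*499) - 305361) = (3849565 - 2117317)*((9184 + (41²)² + 319*41²) - 305361) = 1732248*((9184 + 1681² + 319*1681) - 305361) = 1732248*((9184 + 2825761 + 536239) - 305361) = 1732248*(3371184 - 305361) = 1732248*3065823 = 5310765760104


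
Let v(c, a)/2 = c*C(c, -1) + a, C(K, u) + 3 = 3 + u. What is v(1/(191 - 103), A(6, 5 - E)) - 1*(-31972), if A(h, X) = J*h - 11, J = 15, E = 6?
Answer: 1413719/44 ≈ 32130.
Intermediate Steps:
C(K, u) = u (C(K, u) = -3 + (3 + u) = u)
A(h, X) = -11 + 15*h (A(h, X) = 15*h - 11 = -11 + 15*h)
v(c, a) = -2*c + 2*a (v(c, a) = 2*(c*(-1) + a) = 2*(-c + a) = 2*(a - c) = -2*c + 2*a)
v(1/(191 - 103), A(6, 5 - E)) - 1*(-31972) = (-2/(191 - 103) + 2*(-11 + 15*6)) - 1*(-31972) = (-2/88 + 2*(-11 + 90)) + 31972 = (-2*1/88 + 2*79) + 31972 = (-1/44 + 158) + 31972 = 6951/44 + 31972 = 1413719/44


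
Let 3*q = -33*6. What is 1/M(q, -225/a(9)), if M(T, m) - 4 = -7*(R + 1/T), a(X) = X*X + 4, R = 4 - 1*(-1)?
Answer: -66/2039 ≈ -0.032369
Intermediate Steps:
R = 5 (R = 4 + 1 = 5)
a(X) = 4 + X² (a(X) = X² + 4 = 4 + X²)
q = -66 (q = (-33*6)/3 = (⅓)*(-198) = -66)
M(T, m) = -31 - 7/T (M(T, m) = 4 - 7*(5 + 1/T) = 4 + (-35 - 7/T) = -31 - 7/T)
1/M(q, -225/a(9)) = 1/(-31 - 7/(-66)) = 1/(-31 - 7*(-1/66)) = 1/(-31 + 7/66) = 1/(-2039/66) = -66/2039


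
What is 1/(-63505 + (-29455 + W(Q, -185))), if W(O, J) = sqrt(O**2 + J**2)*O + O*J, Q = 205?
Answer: -26177/2785295395 - 205*sqrt(122)/557059079 ≈ -1.3463e-5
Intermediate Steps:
W(O, J) = J*O + O*sqrt(J**2 + O**2) (W(O, J) = sqrt(J**2 + O**2)*O + J*O = O*sqrt(J**2 + O**2) + J*O = J*O + O*sqrt(J**2 + O**2))
1/(-63505 + (-29455 + W(Q, -185))) = 1/(-63505 + (-29455 + 205*(-185 + sqrt((-185)**2 + 205**2)))) = 1/(-63505 + (-29455 + 205*(-185 + sqrt(34225 + 42025)))) = 1/(-63505 + (-29455 + 205*(-185 + sqrt(76250)))) = 1/(-63505 + (-29455 + 205*(-185 + 25*sqrt(122)))) = 1/(-63505 + (-29455 + (-37925 + 5125*sqrt(122)))) = 1/(-63505 + (-67380 + 5125*sqrt(122))) = 1/(-130885 + 5125*sqrt(122))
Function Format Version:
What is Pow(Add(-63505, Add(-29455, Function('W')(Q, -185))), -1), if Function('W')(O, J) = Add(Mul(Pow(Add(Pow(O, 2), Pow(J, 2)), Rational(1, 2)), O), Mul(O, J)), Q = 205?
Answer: Add(Rational(-26177, 2785295395), Mul(Rational(-205, 557059079), Pow(122, Rational(1, 2)))) ≈ -1.3463e-5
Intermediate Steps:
Function('W')(O, J) = Add(Mul(J, O), Mul(O, Pow(Add(Pow(J, 2), Pow(O, 2)), Rational(1, 2)))) (Function('W')(O, J) = Add(Mul(Pow(Add(Pow(J, 2), Pow(O, 2)), Rational(1, 2)), O), Mul(J, O)) = Add(Mul(O, Pow(Add(Pow(J, 2), Pow(O, 2)), Rational(1, 2))), Mul(J, O)) = Add(Mul(J, O), Mul(O, Pow(Add(Pow(J, 2), Pow(O, 2)), Rational(1, 2)))))
Pow(Add(-63505, Add(-29455, Function('W')(Q, -185))), -1) = Pow(Add(-63505, Add(-29455, Mul(205, Add(-185, Pow(Add(Pow(-185, 2), Pow(205, 2)), Rational(1, 2)))))), -1) = Pow(Add(-63505, Add(-29455, Mul(205, Add(-185, Pow(Add(34225, 42025), Rational(1, 2)))))), -1) = Pow(Add(-63505, Add(-29455, Mul(205, Add(-185, Pow(76250, Rational(1, 2)))))), -1) = Pow(Add(-63505, Add(-29455, Mul(205, Add(-185, Mul(25, Pow(122, Rational(1, 2))))))), -1) = Pow(Add(-63505, Add(-29455, Add(-37925, Mul(5125, Pow(122, Rational(1, 2)))))), -1) = Pow(Add(-63505, Add(-67380, Mul(5125, Pow(122, Rational(1, 2))))), -1) = Pow(Add(-130885, Mul(5125, Pow(122, Rational(1, 2)))), -1)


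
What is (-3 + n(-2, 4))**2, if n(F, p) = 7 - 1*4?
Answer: 0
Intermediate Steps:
n(F, p) = 3 (n(F, p) = 7 - 4 = 3)
(-3 + n(-2, 4))**2 = (-3 + 3)**2 = 0**2 = 0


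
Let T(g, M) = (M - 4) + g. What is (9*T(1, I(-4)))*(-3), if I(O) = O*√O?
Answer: 81 + 216*I ≈ 81.0 + 216.0*I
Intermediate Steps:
I(O) = O^(3/2)
T(g, M) = -4 + M + g (T(g, M) = (-4 + M) + g = -4 + M + g)
(9*T(1, I(-4)))*(-3) = (9*(-4 + (-4)^(3/2) + 1))*(-3) = (9*(-4 - 8*I + 1))*(-3) = (9*(-3 - 8*I))*(-3) = (-27 - 72*I)*(-3) = 81 + 216*I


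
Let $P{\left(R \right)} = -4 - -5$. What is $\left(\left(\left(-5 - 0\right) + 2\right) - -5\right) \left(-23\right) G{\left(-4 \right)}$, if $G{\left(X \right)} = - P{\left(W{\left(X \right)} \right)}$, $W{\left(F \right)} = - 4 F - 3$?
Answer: $46$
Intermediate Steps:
$W{\left(F \right)} = -3 - 4 F$
$P{\left(R \right)} = 1$ ($P{\left(R \right)} = -4 + 5 = 1$)
$G{\left(X \right)} = -1$ ($G{\left(X \right)} = \left(-1\right) 1 = -1$)
$\left(\left(\left(-5 - 0\right) + 2\right) - -5\right) \left(-23\right) G{\left(-4 \right)} = \left(\left(\left(-5 - 0\right) + 2\right) - -5\right) \left(-23\right) \left(-1\right) = \left(\left(\left(-5 + 0\right) + 2\right) + \left(-6 + 11\right)\right) \left(-23\right) \left(-1\right) = \left(\left(-5 + 2\right) + 5\right) \left(-23\right) \left(-1\right) = \left(-3 + 5\right) \left(-23\right) \left(-1\right) = 2 \left(-23\right) \left(-1\right) = \left(-46\right) \left(-1\right) = 46$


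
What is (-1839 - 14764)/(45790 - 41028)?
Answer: -16603/4762 ≈ -3.4866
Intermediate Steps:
(-1839 - 14764)/(45790 - 41028) = -16603/4762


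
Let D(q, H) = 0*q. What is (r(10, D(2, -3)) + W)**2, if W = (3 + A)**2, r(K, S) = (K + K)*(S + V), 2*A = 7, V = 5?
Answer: 323761/16 ≈ 20235.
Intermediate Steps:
D(q, H) = 0
A = 7/2 (A = (1/2)*7 = 7/2 ≈ 3.5000)
r(K, S) = 2*K*(5 + S) (r(K, S) = (K + K)*(S + 5) = (2*K)*(5 + S) = 2*K*(5 + S))
W = 169/4 (W = (3 + 7/2)**2 = (13/2)**2 = 169/4 ≈ 42.250)
(r(10, D(2, -3)) + W)**2 = (2*10*(5 + 0) + 169/4)**2 = (2*10*5 + 169/4)**2 = (100 + 169/4)**2 = (569/4)**2 = 323761/16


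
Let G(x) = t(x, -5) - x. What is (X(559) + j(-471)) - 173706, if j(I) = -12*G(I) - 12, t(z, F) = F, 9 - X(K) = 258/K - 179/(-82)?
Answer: -191137685/1066 ≈ -1.7930e+5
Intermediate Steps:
X(K) = 559/82 - 258/K (X(K) = 9 - (258/K - 179/(-82)) = 9 - (258/K - 179*(-1/82)) = 9 - (258/K + 179/82) = 9 - (179/82 + 258/K) = 9 + (-179/82 - 258/K) = 559/82 - 258/K)
G(x) = -5 - x
j(I) = 48 + 12*I (j(I) = -12*(-5 - I) - 12 = (60 + 12*I) - 12 = 48 + 12*I)
(X(559) + j(-471)) - 173706 = ((559/82 - 258/559) + (48 + 12*(-471))) - 173706 = ((559/82 - 258*1/559) + (48 - 5652)) - 173706 = ((559/82 - 6/13) - 5604) - 173706 = (6775/1066 - 5604) - 173706 = -5967089/1066 - 173706 = -191137685/1066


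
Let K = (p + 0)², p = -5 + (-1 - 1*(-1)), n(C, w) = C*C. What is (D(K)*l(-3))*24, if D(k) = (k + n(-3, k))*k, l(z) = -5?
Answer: -102000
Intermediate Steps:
n(C, w) = C²
p = -5 (p = -5 + (-1 + 1) = -5 + 0 = -5)
K = 25 (K = (-5 + 0)² = (-5)² = 25)
D(k) = k*(9 + k) (D(k) = (k + (-3)²)*k = (k + 9)*k = (9 + k)*k = k*(9 + k))
(D(K)*l(-3))*24 = ((25*(9 + 25))*(-5))*24 = ((25*34)*(-5))*24 = (850*(-5))*24 = -4250*24 = -102000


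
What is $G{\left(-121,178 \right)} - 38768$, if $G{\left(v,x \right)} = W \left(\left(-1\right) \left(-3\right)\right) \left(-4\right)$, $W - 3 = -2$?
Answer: $-38780$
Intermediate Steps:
$W = 1$ ($W = 3 - 2 = 1$)
$G{\left(v,x \right)} = -12$ ($G{\left(v,x \right)} = 1 \left(\left(-1\right) \left(-3\right)\right) \left(-4\right) = 1 \cdot 3 \left(-4\right) = 3 \left(-4\right) = -12$)
$G{\left(-121,178 \right)} - 38768 = -12 - 38768 = -38780$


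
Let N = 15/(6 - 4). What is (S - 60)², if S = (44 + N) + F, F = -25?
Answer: 4489/4 ≈ 1122.3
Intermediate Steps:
N = 15/2 ≈ 7.5000
S = 53/2 (S = (44 + 15/2) - 25 = 103/2 - 25 = 53/2 ≈ 26.500)
(S - 60)² = (53/2 - 60)² = (-67/2)² = 4489/4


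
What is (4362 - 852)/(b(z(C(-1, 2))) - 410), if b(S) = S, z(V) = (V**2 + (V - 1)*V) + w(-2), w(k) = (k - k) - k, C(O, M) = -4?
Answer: -585/62 ≈ -9.4355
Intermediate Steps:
w(k) = -k (w(k) = 0 - k = -k)
z(V) = 2 + V**2 + V*(-1 + V) (z(V) = (V**2 + (V - 1)*V) - 1*(-2) = (V**2 + (-1 + V)*V) + 2 = (V**2 + V*(-1 + V)) + 2 = 2 + V**2 + V*(-1 + V))
(4362 - 852)/(b(z(C(-1, 2))) - 410) = (4362 - 852)/((2 - 1*(-4) + 2*(-4)**2) - 410) = 3510/((2 + 4 + 2*16) - 410) = 3510/((2 + 4 + 32) - 410) = 3510/(38 - 410) = 3510/(-372) = 3510*(-1/372) = -585/62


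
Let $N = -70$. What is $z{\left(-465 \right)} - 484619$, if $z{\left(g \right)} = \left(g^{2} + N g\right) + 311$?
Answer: $-235533$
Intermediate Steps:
$z{\left(g \right)} = 311 + g^{2} - 70 g$ ($z{\left(g \right)} = \left(g^{2} - 70 g\right) + 311 = 311 + g^{2} - 70 g$)
$z{\left(-465 \right)} - 484619 = \left(311 + \left(-465\right)^{2} - -32550\right) - 484619 = \left(311 + 216225 + 32550\right) - 484619 = 249086 - 484619 = -235533$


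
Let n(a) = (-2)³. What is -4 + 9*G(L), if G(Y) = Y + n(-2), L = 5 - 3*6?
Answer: -193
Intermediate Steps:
n(a) = -8
L = -13 (L = 5 - 18 = -13)
G(Y) = -8 + Y (G(Y) = Y - 8 = -8 + Y)
-4 + 9*G(L) = -4 + 9*(-8 - 13) = -4 + 9*(-21) = -4 - 189 = -193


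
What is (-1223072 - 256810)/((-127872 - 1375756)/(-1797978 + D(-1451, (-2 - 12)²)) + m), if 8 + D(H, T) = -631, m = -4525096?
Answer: 1330870461597/4069456544302 ≈ 0.32704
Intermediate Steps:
D(H, T) = -639 (D(H, T) = -8 - 631 = -639)
(-1223072 - 256810)/((-127872 - 1375756)/(-1797978 + D(-1451, (-2 - 12)²)) + m) = (-1223072 - 256810)/((-127872 - 1375756)/(-1797978 - 639) - 4525096) = -1479882/(-1503628/(-1798617) - 4525096) = -1479882/(-1503628*(-1/1798617) - 4525096) = -1479882/(1503628/1798617 - 4525096) = -1479882/(-8138913088604/1798617) = -1479882*(-1798617/8138913088604) = 1330870461597/4069456544302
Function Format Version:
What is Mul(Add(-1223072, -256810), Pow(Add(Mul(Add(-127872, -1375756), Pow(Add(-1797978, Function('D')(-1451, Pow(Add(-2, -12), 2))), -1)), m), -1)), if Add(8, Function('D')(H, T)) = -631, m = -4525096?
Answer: Rational(1330870461597, 4069456544302) ≈ 0.32704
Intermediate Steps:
Function('D')(H, T) = -639 (Function('D')(H, T) = Add(-8, -631) = -639)
Mul(Add(-1223072, -256810), Pow(Add(Mul(Add(-127872, -1375756), Pow(Add(-1797978, Function('D')(-1451, Pow(Add(-2, -12), 2))), -1)), m), -1)) = Mul(Add(-1223072, -256810), Pow(Add(Mul(Add(-127872, -1375756), Pow(Add(-1797978, -639), -1)), -4525096), -1)) = Mul(-1479882, Pow(Add(Mul(-1503628, Pow(-1798617, -1)), -4525096), -1)) = Mul(-1479882, Pow(Add(Mul(-1503628, Rational(-1, 1798617)), -4525096), -1)) = Mul(-1479882, Pow(Add(Rational(1503628, 1798617), -4525096), -1)) = Mul(-1479882, Pow(Rational(-8138913088604, 1798617), -1)) = Mul(-1479882, Rational(-1798617, 8138913088604)) = Rational(1330870461597, 4069456544302)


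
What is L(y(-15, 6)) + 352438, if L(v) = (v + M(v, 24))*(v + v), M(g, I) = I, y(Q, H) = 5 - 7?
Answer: 352350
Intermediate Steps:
y(Q, H) = -2
L(v) = 2*v*(24 + v) (L(v) = (v + 24)*(v + v) = (24 + v)*(2*v) = 2*v*(24 + v))
L(y(-15, 6)) + 352438 = 2*(-2)*(24 - 2) + 352438 = 2*(-2)*22 + 352438 = -88 + 352438 = 352350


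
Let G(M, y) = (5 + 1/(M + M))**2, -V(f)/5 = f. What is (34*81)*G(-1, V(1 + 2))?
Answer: 111537/2 ≈ 55769.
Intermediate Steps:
V(f) = -5*f
G(M, y) = (5 + 1/(2*M))**2
(34*81)*G(-1, V(1 + 2)) = (34*81)*((1/4)*(1 + 10*(-1))**2/(-1)**2) = 2754*((1/4)*1*(1 - 10)**2) = 2754*((1/4)*1*(-9)**2) = 2754*((1/4)*1*81) = 2754*(81/4) = 111537/2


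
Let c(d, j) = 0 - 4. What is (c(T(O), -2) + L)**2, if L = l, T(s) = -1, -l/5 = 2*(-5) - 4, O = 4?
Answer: 4356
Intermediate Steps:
l = 70 (l = -5*(2*(-5) - 4) = -5*(-10 - 4) = -5*(-14) = 70)
L = 70
c(d, j) = -4
(c(T(O), -2) + L)**2 = (-4 + 70)**2 = 66**2 = 4356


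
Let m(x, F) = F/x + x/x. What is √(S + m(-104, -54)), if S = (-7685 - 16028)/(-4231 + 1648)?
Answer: √5361943223/22386 ≈ 3.2710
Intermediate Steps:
m(x, F) = 1 + F/x (m(x, F) = F/x + 1 = 1 + F/x)
S = 23713/2583 (S = -23713/(-2583) = -23713*(-1/2583) = 23713/2583 ≈ 9.1804)
√(S + m(-104, -54)) = √(23713/2583 + (-54 - 104)/(-104)) = √(23713/2583 - 1/104*(-158)) = √(23713/2583 + 79/52) = √(1437133/134316) = √5361943223/22386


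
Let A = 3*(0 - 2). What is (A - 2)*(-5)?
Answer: 40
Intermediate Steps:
A = -6 (A = 3*(-2) = -6)
(A - 2)*(-5) = (-6 - 2)*(-5) = -8*(-5) = 40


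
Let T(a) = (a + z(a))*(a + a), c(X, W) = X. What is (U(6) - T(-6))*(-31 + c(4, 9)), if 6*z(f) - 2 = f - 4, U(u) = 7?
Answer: 2187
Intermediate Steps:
z(f) = -1/3 + f/6 (z(f) = 1/3 + (f - 4)/6 = 1/3 + (-4 + f)/6 = 1/3 + (-2/3 + f/6) = -1/3 + f/6)
T(a) = 2*a*(-1/3 + 7*a/6) (T(a) = (a + (-1/3 + a/6))*(a + a) = (-1/3 + 7*a/6)*(2*a) = 2*a*(-1/3 + 7*a/6))
(U(6) - T(-6))*(-31 + c(4, 9)) = (7 - (-6)*(-2 + 7*(-6))/3)*(-31 + 4) = (7 - (-6)*(-2 - 42)/3)*(-27) = (7 - (-6)*(-44)/3)*(-27) = (7 - 1*88)*(-27) = (7 - 88)*(-27) = -81*(-27) = 2187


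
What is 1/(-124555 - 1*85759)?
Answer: -1/210314 ≈ -4.7548e-6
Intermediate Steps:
1/(-124555 - 1*85759) = 1/(-124555 - 85759) = 1/(-210314) = -1/210314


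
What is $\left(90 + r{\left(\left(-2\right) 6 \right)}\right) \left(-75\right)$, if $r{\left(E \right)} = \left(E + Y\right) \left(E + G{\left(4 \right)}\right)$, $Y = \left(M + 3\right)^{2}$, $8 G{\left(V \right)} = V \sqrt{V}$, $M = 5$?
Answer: $36150$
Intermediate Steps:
$G{\left(V \right)} = \frac{V^{\frac{3}{2}}}{8}$ ($G{\left(V \right)} = \frac{V \sqrt{V}}{8} = \frac{V^{\frac{3}{2}}}{8}$)
$Y = 64$ ($Y = \left(5 + 3\right)^{2} = 8^{2} = 64$)
$r{\left(E \right)} = \left(1 + E\right) \left(64 + E\right)$ ($r{\left(E \right)} = \left(E + 64\right) \left(E + \frac{4^{\frac{3}{2}}}{8}\right) = \left(64 + E\right) \left(E + \frac{1}{8} \cdot 8\right) = \left(64 + E\right) \left(E + 1\right) = \left(64 + E\right) \left(1 + E\right) = \left(1 + E\right) \left(64 + E\right)$)
$\left(90 + r{\left(\left(-2\right) 6 \right)}\right) \left(-75\right) = \left(90 + \left(64 + \left(\left(-2\right) 6\right)^{2} + 65 \left(\left(-2\right) 6\right)\right)\right) \left(-75\right) = \left(90 + \left(64 + \left(-12\right)^{2} + 65 \left(-12\right)\right)\right) \left(-75\right) = \left(90 + \left(64 + 144 - 780\right)\right) \left(-75\right) = \left(90 - 572\right) \left(-75\right) = \left(-482\right) \left(-75\right) = 36150$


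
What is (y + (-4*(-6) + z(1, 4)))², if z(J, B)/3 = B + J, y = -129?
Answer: 8100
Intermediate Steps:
z(J, B) = 3*B + 3*J (z(J, B) = 3*(B + J) = 3*B + 3*J)
(y + (-4*(-6) + z(1, 4)))² = (-129 + (-4*(-6) + (3*4 + 3*1)))² = (-129 + (24 + (12 + 3)))² = (-129 + (24 + 15))² = (-129 + 39)² = (-90)² = 8100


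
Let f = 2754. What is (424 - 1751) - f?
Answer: -4081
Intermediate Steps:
(424 - 1751) - f = (424 - 1751) - 1*2754 = -1327 - 2754 = -4081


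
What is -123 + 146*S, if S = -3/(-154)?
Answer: -9252/77 ≈ -120.16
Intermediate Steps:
S = 3/154 (S = -3*(-1/154) = 3/154 ≈ 0.019481)
-123 + 146*S = -123 + 146*(3/154) = -123 + 219/77 = -9252/77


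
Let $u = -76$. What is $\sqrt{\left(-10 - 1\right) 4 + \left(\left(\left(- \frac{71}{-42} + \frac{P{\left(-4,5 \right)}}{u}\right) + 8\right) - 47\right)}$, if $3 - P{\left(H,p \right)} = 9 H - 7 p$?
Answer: $\frac{i \sqrt{13099569}}{399} \approx 9.071 i$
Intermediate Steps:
$P{\left(H,p \right)} = 3 - 9 H + 7 p$ ($P{\left(H,p \right)} = 3 - \left(9 H - 7 p\right) = 3 - \left(- 7 p + 9 H\right) = 3 - 9 H + 7 p$)
$\sqrt{\left(-10 - 1\right) 4 + \left(\left(\left(- \frac{71}{-42} + \frac{P{\left(-4,5 \right)}}{u}\right) + 8\right) - 47\right)} = \sqrt{\left(-10 - 1\right) 4 - \left(\frac{1567}{42} - \frac{3 - -36 + 7 \cdot 5}{-76}\right)} = \sqrt{\left(-11\right) 4 - \left(\frac{1567}{42} - \left(3 + 36 + 35\right) \left(- \frac{1}{76}\right)\right)} = \sqrt{-44 + \left(\left(\left(\frac{71}{42} + 74 \left(- \frac{1}{76}\right)\right) + 8\right) - 47\right)} = \sqrt{-44 + \left(\left(\left(\frac{71}{42} - \frac{37}{38}\right) + 8\right) - 47\right)} = \sqrt{-44 + \left(\left(\frac{286}{399} + 8\right) - 47\right)} = \sqrt{-44 + \left(\frac{3478}{399} - 47\right)} = \sqrt{-44 - \frac{15275}{399}} = \sqrt{- \frac{32831}{399}} = \frac{i \sqrt{13099569}}{399}$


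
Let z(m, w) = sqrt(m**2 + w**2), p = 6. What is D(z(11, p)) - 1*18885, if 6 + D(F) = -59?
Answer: -18950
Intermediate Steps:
D(F) = -65 (D(F) = -6 - 59 = -65)
D(z(11, p)) - 1*18885 = -65 - 1*18885 = -65 - 18885 = -18950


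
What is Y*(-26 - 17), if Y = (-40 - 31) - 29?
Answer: 4300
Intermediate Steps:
Y = -100 (Y = -71 - 29 = -100)
Y*(-26 - 17) = -100*(-26 - 17) = -100*(-43) = 4300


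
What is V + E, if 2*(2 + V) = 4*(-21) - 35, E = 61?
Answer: -½ ≈ -0.50000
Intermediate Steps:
V = -123/2 (V = -2 + (4*(-21) - 35)/2 = -2 + (-84 - 35)/2 = -2 + (½)*(-119) = -2 - 119/2 = -123/2 ≈ -61.500)
V + E = -123/2 + 61 = -½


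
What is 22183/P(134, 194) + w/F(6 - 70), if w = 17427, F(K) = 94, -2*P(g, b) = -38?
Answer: 2416315/1786 ≈ 1352.9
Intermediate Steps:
P(g, b) = 19 (P(g, b) = -½*(-38) = 19)
22183/P(134, 194) + w/F(6 - 70) = 22183/19 + 17427/94 = 2416315/1786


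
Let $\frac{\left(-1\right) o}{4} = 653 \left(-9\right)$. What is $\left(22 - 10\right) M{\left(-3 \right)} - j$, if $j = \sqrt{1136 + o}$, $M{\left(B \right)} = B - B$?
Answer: $- 2 \sqrt{6161} \approx -156.98$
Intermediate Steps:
$M{\left(B \right)} = 0$
$o = 23508$ ($o = - 4 \cdot 653 \left(-9\right) = \left(-4\right) \left(-5877\right) = 23508$)
$j = 2 \sqrt{6161}$ ($j = \sqrt{1136 + 23508} = \sqrt{24644} = 2 \sqrt{6161} \approx 156.98$)
$\left(22 - 10\right) M{\left(-3 \right)} - j = \left(22 - 10\right) 0 - 2 \sqrt{6161} = 12 \cdot 0 - 2 \sqrt{6161} = 0 - 2 \sqrt{6161} = - 2 \sqrt{6161}$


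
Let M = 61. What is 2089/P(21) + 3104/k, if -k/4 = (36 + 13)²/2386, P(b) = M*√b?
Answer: -1851536/2401 + 2089*√21/1281 ≈ -763.68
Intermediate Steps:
P(b) = 61*√b
k = -4802/1193 (k = -4*(36 + 13)²/2386 = -4*49²/2386 = -9604/2386 = -4*2401/2386 = -4802/1193 ≈ -4.0251)
2089/P(21) + 3104/k = 2089/((61*√21)) + 3104/(-4802/1193) = 2089*(√21/1281) + 3104*(-1193/4802) = 2089*√21/1281 - 1851536/2401 = -1851536/2401 + 2089*√21/1281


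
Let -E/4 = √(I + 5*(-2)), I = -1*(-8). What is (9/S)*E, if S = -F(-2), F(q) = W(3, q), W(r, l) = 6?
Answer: 6*I*√2 ≈ 8.4853*I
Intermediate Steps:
F(q) = 6
I = 8
S = -6 (S = -1*6 = -6)
E = -4*I*√2 (E = -4*√(8 + 5*(-2)) = -4*√(8 - 10) = -4*I*√2 ≈ -5.6569*I)
(9/S)*E = (9/(-6))*(-4*I*√2) = (9*(-⅙))*(-4*I*√2) = -(-6)*I*√2 = 6*I*√2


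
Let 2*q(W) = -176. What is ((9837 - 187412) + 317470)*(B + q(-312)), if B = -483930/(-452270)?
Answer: -11224669465/923 ≈ -1.2161e+7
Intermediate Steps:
q(W) = -88 (q(W) = (½)*(-176) = -88)
B = 48393/45227 (B = -483930*(-1/452270) = 48393/45227 ≈ 1.0700)
((9837 - 187412) + 317470)*(B + q(-312)) = ((9837 - 187412) + 317470)*(48393/45227 - 88) = (-177575 + 317470)*(-3931583/45227) = 139895*(-3931583/45227) = -11224669465/923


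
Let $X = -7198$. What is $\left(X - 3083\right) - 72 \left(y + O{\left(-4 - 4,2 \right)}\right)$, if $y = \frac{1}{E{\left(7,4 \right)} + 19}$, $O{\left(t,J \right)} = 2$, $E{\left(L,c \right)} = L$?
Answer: $- \frac{135561}{13} \approx -10428.0$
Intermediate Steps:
$y = \frac{1}{26}$ ($y = \frac{1}{7 + 19} = \frac{1}{26} \approx 0.038462$)
$\left(X - 3083\right) - 72 \left(y + O{\left(-4 - 4,2 \right)}\right) = \left(-7198 - 3083\right) - 72 \left(\frac{1}{26} + 2\right) = -10281 - \frac{1908}{13} = - \frac{135561}{13}$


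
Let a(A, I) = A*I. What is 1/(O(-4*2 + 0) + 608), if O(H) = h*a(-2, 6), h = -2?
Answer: 1/632 ≈ 0.0015823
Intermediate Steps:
O(H) = 24 (O(H) = -(-4)*6 = -2*(-12) = 24)
1/(O(-4*2 + 0) + 608) = 1/(24 + 608) = 1/632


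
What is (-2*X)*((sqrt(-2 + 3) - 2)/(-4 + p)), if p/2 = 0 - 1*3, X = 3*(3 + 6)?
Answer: -27/5 ≈ -5.4000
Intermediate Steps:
X = 27 (X = 3*9 = 27)
p = -6 (p = 2*(0 - 1*3) = 2*(0 - 3) = 2*(-3) = -6)
(-2*X)*((sqrt(-2 + 3) - 2)/(-4 + p)) = (-2*27)*((sqrt(-2 + 3) - 2)/(-4 - 6)) = -54*(sqrt(1) - 2)/(-10) = -54*(1 - 2)*(-1)/10 = -(-54)*(-1)/10 = -54*1/10 = -27/5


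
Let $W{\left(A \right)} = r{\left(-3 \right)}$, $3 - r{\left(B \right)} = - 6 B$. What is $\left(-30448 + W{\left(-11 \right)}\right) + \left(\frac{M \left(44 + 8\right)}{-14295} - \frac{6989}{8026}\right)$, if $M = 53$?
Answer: $- \frac{3495192890621}{114731670} \approx -30464.0$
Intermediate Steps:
$r{\left(B \right)} = 3 + 6 B$ ($r{\left(B \right)} = 3 - - 6 B = 3 + 6 B$)
$W{\left(A \right)} = -15$ ($W{\left(A \right)} = 3 + 6 \left(-3\right) = 3 - 18 = -15$)
$\left(-30448 + W{\left(-11 \right)}\right) + \left(\frac{M \left(44 + 8\right)}{-14295} - \frac{6989}{8026}\right) = \left(-30448 - 15\right) - \left(\frac{6989}{8026} - \frac{53 \left(44 + 8\right)}{-14295}\right) = -30463 - \left(\frac{6989}{8026} - 53 \cdot 52 \left(- \frac{1}{14295}\right)\right) = -30463 + \left(2756 \left(- \frac{1}{14295}\right) - \frac{6989}{8026}\right) = -30463 - \frac{122027411}{114731670} = - \frac{3495192890621}{114731670}$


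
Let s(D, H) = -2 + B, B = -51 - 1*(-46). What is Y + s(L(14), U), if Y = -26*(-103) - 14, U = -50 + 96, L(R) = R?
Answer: 2657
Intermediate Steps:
B = -5 (B = -51 + 46 = -5)
U = 46
s(D, H) = -7 (s(D, H) = -2 - 5 = -7)
Y = 2664 (Y = 2678 - 14 = 2664)
Y + s(L(14), U) = 2664 - 7 = 2657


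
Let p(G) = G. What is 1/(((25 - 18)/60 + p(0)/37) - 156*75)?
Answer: -60/701993 ≈ -8.5471e-5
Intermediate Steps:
1/(((25 - 18)/60 + p(0)/37) - 156*75) = 1/(((25 - 18)/60 + 0/37) - 156*75) = 1/((7*(1/60) + 0*(1/37)) - 11700) = 1/((7/60 + 0) - 11700) = 1/(7/60 - 11700) = 1/(-701993/60) = -60/701993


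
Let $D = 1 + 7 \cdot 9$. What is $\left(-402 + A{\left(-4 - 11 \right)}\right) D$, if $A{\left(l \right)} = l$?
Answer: $-26688$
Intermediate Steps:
$D = 64$ ($D = 1 + 63 = 64$)
$\left(-402 + A{\left(-4 - 11 \right)}\right) D = \left(-402 - 15\right) 64 = \left(-417\right) 64 = -26688$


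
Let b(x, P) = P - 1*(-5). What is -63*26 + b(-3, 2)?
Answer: -1631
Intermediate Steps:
b(x, P) = 5 + P (b(x, P) = P + 5 = 5 + P)
-63*26 + b(-3, 2) = -63*26 + (5 + 2) = -1638 + 7 = -1631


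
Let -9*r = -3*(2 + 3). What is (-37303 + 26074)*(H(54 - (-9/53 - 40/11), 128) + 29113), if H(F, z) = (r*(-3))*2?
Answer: -326797587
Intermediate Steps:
r = 5/3 (r = -(-1)*(2 + 3)/3 = -(-1)*5/3 = -⅑*(-15) = 5/3 ≈ 1.6667)
H(F, z) = -10 (H(F, z) = ((5/3)*(-3))*2 = -5*2 = -10)
(-37303 + 26074)*(H(54 - (-9/53 - 40/11), 128) + 29113) = (-37303 + 26074)*(-10 + 29113) = -11229*29103 = -326797587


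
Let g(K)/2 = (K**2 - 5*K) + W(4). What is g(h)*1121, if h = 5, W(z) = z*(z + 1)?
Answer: 44840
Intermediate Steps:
W(z) = z*(1 + z)
g(K) = 40 - 10*K + 2*K**2 (g(K) = 2*((K**2 - 5*K) + 4*(1 + 4)) = 2*((K**2 - 5*K) + 4*5) = 2*((K**2 - 5*K) + 20) = 2*(20 + K**2 - 5*K) = 40 - 10*K + 2*K**2)
g(h)*1121 = (40 - 10*5 + 2*5**2)*1121 = (40 - 50 + 2*25)*1121 = (40 - 50 + 50)*1121 = 40*1121 = 44840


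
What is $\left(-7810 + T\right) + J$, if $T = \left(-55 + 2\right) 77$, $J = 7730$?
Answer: $-4161$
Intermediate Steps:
$T = -4081$ ($T = \left(-53\right) 77 = -4081$)
$\left(-7810 + T\right) + J = \left(-7810 - 4081\right) + 7730 = -11891 + 7730 = -4161$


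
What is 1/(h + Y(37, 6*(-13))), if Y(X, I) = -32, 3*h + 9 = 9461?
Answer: 3/9356 ≈ 0.00032065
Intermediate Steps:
h = 9452/3 (h = -3 + (⅓)*9461 = -3 + 9461/3 = 9452/3 ≈ 3150.7)
1/(h + Y(37, 6*(-13))) = 1/(9452/3 - 32) = 1/(9356/3) = 3/9356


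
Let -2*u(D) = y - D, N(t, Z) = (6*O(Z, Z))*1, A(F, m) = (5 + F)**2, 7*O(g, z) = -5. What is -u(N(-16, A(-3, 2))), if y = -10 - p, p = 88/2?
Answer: -174/7 ≈ -24.857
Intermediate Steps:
O(g, z) = -5/7 (O(g, z) = (1/7)*(-5) = -5/7)
p = 44 (p = 88*(1/2) = 44)
y = -54 (y = -10 - 1*44 = -10 - 44 = -54)
N(t, Z) = -30/7 (N(t, Z) = (6*(-5/7))*1 = -30/7*1 = -30/7)
u(D) = 27 + D/2 (u(D) = -(-54 - D)/2 = 27 + D/2)
-u(N(-16, A(-3, 2))) = -(27 + (1/2)*(-30/7)) = -(27 - 15/7) = -1*174/7 = -174/7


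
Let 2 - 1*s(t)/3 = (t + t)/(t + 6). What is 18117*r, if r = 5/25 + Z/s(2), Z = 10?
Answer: 219417/5 ≈ 43883.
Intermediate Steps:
s(t) = 6 - 6*t/(6 + t) (s(t) = 6 - 3*(t + t)/(t + 6) = 6 - 3*2*t/(6 + t) = 6 - 6*t/(6 + t))
r = 109/45 (r = 5/25 + 10/((36/(6 + 2))) = 5*(1/25) + 10/((36/8)) = ⅕ + 10/((36*(⅛))) = ⅕ + 10/(9/2) = ⅕ + 10*(2/9) = ⅕ + 20/9 = 109/45 ≈ 2.4222)
18117*r = 18117*(109/45) = 219417/5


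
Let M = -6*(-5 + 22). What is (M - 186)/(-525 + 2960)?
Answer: -288/2435 ≈ -0.11828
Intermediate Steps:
M = -102 (M = -6*17 = -102)
(M - 186)/(-525 + 2960) = (-102 - 186)/(-525 + 2960) = -288/2435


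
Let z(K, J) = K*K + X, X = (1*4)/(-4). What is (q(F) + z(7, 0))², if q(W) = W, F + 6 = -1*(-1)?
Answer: 1849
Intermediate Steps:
F = -5 (F = -6 - 1*(-1) = -6 + 1 = -5)
X = -1 (X = 4*(-¼) = -1)
z(K, J) = -1 + K² (z(K, J) = K*K - 1 = K² - 1 = -1 + K²)
(q(F) + z(7, 0))² = (-5 + (-1 + 7²))² = (-5 + (-1 + 49))² = (-5 + 48)² = 43² = 1849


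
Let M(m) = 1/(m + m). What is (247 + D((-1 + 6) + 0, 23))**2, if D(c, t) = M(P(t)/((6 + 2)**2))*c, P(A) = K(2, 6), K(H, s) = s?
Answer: 674041/9 ≈ 74894.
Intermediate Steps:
P(A) = 6
M(m) = 1/(2*m)
D(c, t) = 16*c/3 (D(c, t) = (1/(2*((6/((6 + 2)**2)))))*c = (1/(2*((6/(8**2)))))*c = (1/(2*((6/64))))*c = (1/(2*((6*(1/64)))))*c = (1/(2*(3/32)))*c = ((1/2)*(32/3))*c = 16*c/3)
(247 + D((-1 + 6) + 0, 23))**2 = (247 + 16*((-1 + 6) + 0)/3)**2 = (247 + 16*(5 + 0)/3)**2 = (247 + (16/3)*5)**2 = (247 + 80/3)**2 = (821/3)**2 = 674041/9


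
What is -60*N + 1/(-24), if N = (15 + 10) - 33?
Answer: 11519/24 ≈ 479.96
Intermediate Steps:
N = -8 (N = 25 - 33 = -8)
-60*N + 1/(-24) = -60*(-8) + 1/(-24) = 480 - 1/24 = 11519/24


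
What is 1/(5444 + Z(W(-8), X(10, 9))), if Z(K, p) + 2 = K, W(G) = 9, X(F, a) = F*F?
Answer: 1/5451 ≈ 0.00018345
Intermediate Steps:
X(F, a) = F²
Z(K, p) = -2 + K
1/(5444 + Z(W(-8), X(10, 9))) = 1/(5444 + (-2 + 9)) = 1/(5444 + 7) = 1/5451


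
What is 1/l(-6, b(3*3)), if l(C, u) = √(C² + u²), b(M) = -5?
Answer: √61/61 ≈ 0.12804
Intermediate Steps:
1/l(-6, b(3*3)) = 1/(√((-6)² + (-5)²)) = 1/(√(36 + 25)) = 1/(√61) = √61/61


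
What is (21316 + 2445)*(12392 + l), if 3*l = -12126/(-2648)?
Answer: 389894938069/1324 ≈ 2.9448e+8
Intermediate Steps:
l = 2021/1324 (l = (-12126/(-2648))/3 = (-12126*(-1/2648))/3 = (⅓)*(6063/1324) = 2021/1324 ≈ 1.5264)
(21316 + 2445)*(12392 + l) = (21316 + 2445)*(12392 + 2021/1324) = 23761*(16409029/1324) = 389894938069/1324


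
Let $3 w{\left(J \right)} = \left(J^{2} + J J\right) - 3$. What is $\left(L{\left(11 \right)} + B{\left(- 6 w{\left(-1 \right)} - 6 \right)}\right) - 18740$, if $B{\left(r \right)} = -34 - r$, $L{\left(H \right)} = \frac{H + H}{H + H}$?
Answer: $-18769$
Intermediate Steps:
$w{\left(J \right)} = -1 + \frac{2 J^{2}}{3}$ ($w{\left(J \right)} = \frac{\left(J^{2} + J J\right) - 3}{3} = \frac{\left(J^{2} + J^{2}\right) - 3}{3} = \frac{2 J^{2} - 3}{3} = \frac{-3 + 2 J^{2}}{3} = -1 + \frac{2 J^{2}}{3}$)
$L{\left(H \right)} = 1$ ($L{\left(H \right)} = \frac{2 H}{2 H} = 2 H \frac{1}{2 H} = 1$)
$\left(L{\left(11 \right)} + B{\left(- 6 w{\left(-1 \right)} - 6 \right)}\right) - 18740 = \left(1 - \left(28 - 6 \left(-1 + \frac{2 \left(-1\right)^{2}}{3}\right)\right)\right) - 18740 = \left(1 - \left(28 - 6 \left(-1 + \frac{2}{3} \cdot 1\right)\right)\right) - 18740 = \left(1 - \left(28 - 6 \left(-1 + \frac{2}{3}\right)\right)\right) - 18740 = \left(1 - \left(28 + 2\right)\right) - 18740 = \left(1 - 30\right) - 18740 = -29 - 18740 = -18769$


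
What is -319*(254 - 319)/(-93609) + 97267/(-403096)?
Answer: -17463262163/37733413464 ≈ -0.46281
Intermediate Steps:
-319*(254 - 319)/(-93609) + 97267/(-403096) = -319*(-65)*(-1/93609) + 97267*(-1/403096) = 20735*(-1/93609) - 97267/403096 = -20735/93609 - 97267/403096 = -17463262163/37733413464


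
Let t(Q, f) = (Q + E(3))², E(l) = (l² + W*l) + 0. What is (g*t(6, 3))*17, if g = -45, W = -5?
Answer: 0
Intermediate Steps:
E(l) = l² - 5*l (E(l) = (l² - 5*l) + 0 = l² - 5*l)
t(Q, f) = (-6 + Q)² (t(Q, f) = (Q + 3*(-5 + 3))² = (Q + 3*(-2))² = (Q - 6)² = (-6 + Q)²)
(g*t(6, 3))*17 = -45*(-6 + 6)²*17 = -45*0²*17 = -45*0*17 = 0*17 = 0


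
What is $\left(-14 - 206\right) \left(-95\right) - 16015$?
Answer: $4885$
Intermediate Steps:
$\left(-14 - 206\right) \left(-95\right) - 16015 = \left(-220\right) \left(-95\right) - 16015 = 20900 - 16015 = 4885$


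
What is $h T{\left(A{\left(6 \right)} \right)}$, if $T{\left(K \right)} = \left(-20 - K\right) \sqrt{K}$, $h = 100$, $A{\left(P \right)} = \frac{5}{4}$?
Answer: $- \frac{2125 \sqrt{5}}{2} \approx -2375.8$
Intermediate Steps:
$A{\left(P \right)} = \frac{5}{4}$ ($A{\left(P \right)} = 5 \cdot \frac{1}{4} = \frac{5}{4}$)
$T{\left(K \right)} = \sqrt{K} \left(-20 - K\right)$
$h T{\left(A{\left(6 \right)} \right)} = 100 \sqrt{\frac{5}{4}} \left(-20 - \frac{5}{4}\right) = 100 \frac{\sqrt{5}}{2} \left(-20 - \frac{5}{4}\right) = 100 \frac{\sqrt{5}}{2} \left(- \frac{85}{4}\right) = 100 \left(- \frac{85 \sqrt{5}}{8}\right) = - \frac{2125 \sqrt{5}}{2}$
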